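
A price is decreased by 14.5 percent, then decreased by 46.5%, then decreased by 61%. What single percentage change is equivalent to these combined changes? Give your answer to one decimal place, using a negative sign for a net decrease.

The combined multiplier is 0.855 × 0.535 × 0.39 = 0.17839575.
That corresponds to a decrease of 82.2%.

-82.2%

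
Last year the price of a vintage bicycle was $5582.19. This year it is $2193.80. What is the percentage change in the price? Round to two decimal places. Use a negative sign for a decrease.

-60.70%

Change: $2193.80 − $5582.19 = -$3388.39.
Relative to the original: -$3388.39 ÷ $5582.19 ≈ -60.70%.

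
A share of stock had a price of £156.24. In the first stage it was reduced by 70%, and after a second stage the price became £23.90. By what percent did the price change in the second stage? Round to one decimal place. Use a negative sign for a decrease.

-49.0%

After the first stage: £156.24 × 0.3 = £46.872.
Second-stage multiplier: £23.90 ÷ £46.872 ≈ 0.5099.
That is a change of -49.0%.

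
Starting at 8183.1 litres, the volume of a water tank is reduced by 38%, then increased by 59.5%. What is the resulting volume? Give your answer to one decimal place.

38% decrease: 8183.1 × 0.62 = 5073.522.
59.5% increase: 5073.522 × 1.595 = 8092.26759 ≈ 8092.3.

8092.3 litres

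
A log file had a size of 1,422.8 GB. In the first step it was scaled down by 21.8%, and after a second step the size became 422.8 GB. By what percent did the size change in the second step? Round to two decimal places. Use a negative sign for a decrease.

-62.00%

After the first step: 1,422.8 × 0.782 = 1112.6296.
Second-step multiplier: 422.8 ÷ 1112.6296 ≈ 0.380001.
That is a change of -62.00%.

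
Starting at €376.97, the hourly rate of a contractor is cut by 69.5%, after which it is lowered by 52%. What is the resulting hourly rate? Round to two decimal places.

69.5% decrease: €376.97 × 0.305 = €114.97585.
52% decrease: €114.97585 × 0.48 = €55.188408 ≈ €55.19.

€55.19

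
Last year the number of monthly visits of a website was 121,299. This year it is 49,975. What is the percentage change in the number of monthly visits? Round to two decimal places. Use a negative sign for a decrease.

-58.80%

Change: 49,975 − 121,299 = -71,324.
Relative to the original: -71,324 ÷ 121,299 ≈ -58.80%.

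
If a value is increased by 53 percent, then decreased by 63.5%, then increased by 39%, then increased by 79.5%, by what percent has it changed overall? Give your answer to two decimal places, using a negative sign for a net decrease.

The combined multiplier is 1.53 × 0.365 × 1.39 × 1.795 = 1.3933606725.
That corresponds to an increase of 39.34%.

39.34%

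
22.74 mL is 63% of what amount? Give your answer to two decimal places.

22.74 mL ÷ 0.63 ≈ 36.10 mL.

36.10 mL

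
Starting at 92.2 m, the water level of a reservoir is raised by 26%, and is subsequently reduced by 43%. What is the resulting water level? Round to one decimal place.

Each change multiplies by a factor: 1.26 × 0.57 = 0.7182.
92.2 × 0.7182 = 66.21804 ≈ 66.2.

66.2 m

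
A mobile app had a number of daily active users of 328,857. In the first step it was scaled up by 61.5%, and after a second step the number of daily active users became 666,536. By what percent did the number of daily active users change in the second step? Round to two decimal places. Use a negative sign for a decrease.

After the first step: 328,857 × 1.615 = 531104.055.
Second-step multiplier: 666,536 ÷ 531104.055 ≈ 1.255001.
That is a change of 25.50%.

25.50%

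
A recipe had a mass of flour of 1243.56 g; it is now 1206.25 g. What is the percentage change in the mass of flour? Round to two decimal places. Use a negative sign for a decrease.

-3.00%

Change: 1206.25 − 1243.56 = -37.31.
Relative to the original: -37.31 ÷ 1243.56 ≈ -3.00%.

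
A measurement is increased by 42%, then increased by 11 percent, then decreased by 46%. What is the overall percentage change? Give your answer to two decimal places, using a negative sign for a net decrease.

-14.89%

A 42% increase multiplies by 1.42.
Then an 11% increase: 1.42 × 1.11 = 1.5762.
Then a 46% decrease: 1.5762 × 0.54 = 0.851148.
Overall factor 0.851148, i.e. -14.89%.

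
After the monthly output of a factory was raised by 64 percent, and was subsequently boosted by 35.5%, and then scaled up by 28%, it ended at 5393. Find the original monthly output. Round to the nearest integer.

Undoing the 28% increase: 5393 ÷ 1.28 = 4213.28125.
Undoing the 35.5% increase: 4213.28125 ÷ 1.355 ≈ 3109.432657.
Undoing the 64% increase: 3109.432657 ÷ 1.64 ≈ 1896.

1896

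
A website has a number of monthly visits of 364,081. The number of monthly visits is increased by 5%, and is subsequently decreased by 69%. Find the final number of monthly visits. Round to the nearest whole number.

118,508

After the 5% increase: 364,081 × 1.05 = 382285.05.
Apply the 69% decrease: 382285.05 × 0.31 = 118508.3655 ≈ 118,508.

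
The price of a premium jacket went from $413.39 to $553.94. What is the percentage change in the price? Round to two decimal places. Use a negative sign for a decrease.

Change: $553.94 − $413.39 = $140.55.
Relative to the original: $140.55 ÷ $413.39 ≈ 34.00%.

34.00%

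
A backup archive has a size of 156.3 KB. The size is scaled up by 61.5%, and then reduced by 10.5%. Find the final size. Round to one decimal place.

225.9 KB

61.5% increase: 156.3 × 1.615 = 252.4245.
10.5% decrease: 252.4245 × 0.895 = 225.9199275 ≈ 225.9.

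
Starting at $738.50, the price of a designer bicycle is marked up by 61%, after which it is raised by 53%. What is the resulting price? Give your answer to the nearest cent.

$1819.15

61% increase: $738.50 × 1.61 = $1188.985.
Apply the 53% increase: $1188.985 × 1.53 = $1819.14705 ≈ $1819.15.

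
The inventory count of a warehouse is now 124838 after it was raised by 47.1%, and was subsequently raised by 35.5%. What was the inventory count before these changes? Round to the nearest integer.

62632

Undoing the 35.5% increase: 124838 ÷ 1.355 ≈ 92131.365314.
Undoing the 47.1% increase: 92131.365314 ÷ 1.471 ≈ 62632.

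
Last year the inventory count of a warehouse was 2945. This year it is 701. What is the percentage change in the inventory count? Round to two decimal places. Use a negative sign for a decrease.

Change: 701 − 2945 = -2244.
Relative to the original: -2244 ÷ 2945 ≈ -76.20%.

-76.20%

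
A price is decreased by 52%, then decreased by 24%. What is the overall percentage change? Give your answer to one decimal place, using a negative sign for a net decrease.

A 52% decrease multiplies by 0.48.
Then a 24% decrease: 0.48 × 0.76 = 0.3648.
Overall factor 0.3648, i.e. -63.5%.

-63.5%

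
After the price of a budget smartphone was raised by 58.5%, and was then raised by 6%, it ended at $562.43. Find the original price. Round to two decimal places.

The overall multiplier applied was 1.585 × 1.06 = 1.6801.
So the original price was $562.43 ÷ 1.6801 ≈ $334.76.

$334.76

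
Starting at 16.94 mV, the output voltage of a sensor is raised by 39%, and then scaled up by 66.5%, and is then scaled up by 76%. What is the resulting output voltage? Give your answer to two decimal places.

Each change multiplies by a factor: 1.39 × 1.665 × 1.76 = 4.073256.
16.94 × 4.073256 = 69.00095664 ≈ 69.00.

69.00 mV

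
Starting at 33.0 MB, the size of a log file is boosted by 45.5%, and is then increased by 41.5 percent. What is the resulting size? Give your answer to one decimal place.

45.5% increase: 33.0 × 1.455 = 48.015.
After the 41.5% increase: 48.015 × 1.415 = 67.941225 ≈ 67.9.

67.9 MB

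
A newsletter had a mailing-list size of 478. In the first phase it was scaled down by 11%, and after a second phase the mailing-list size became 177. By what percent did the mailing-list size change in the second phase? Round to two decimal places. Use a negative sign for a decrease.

After the first phase: 478 × 0.89 = 425.42.
Second-phase multiplier: 177 ÷ 425.42 ≈ 0.416059.
That is a change of -58.39%.

-58.39%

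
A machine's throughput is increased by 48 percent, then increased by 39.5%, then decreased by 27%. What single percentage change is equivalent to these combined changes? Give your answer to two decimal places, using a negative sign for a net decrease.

50.72%

The combined multiplier is 1.48 × 1.395 × 0.73 = 1.507158.
That corresponds to an increase of 50.72%.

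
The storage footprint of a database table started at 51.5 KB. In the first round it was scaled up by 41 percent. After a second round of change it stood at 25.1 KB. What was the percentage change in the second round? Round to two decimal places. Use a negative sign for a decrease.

-65.43%

After the first round: 51.5 × 1.41 = 72.615.
Second-round multiplier: 25.1 ÷ 72.615 ≈ 0.345659.
That is a change of -65.43%.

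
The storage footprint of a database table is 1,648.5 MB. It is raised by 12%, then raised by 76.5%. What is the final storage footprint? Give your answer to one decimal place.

12% increase: 1,648.5 × 1.12 = 1846.32.
Apply the 76.5% increase: 1846.32 × 1.765 = 3258.7548 ≈ 3,258.8.

3,258.8 MB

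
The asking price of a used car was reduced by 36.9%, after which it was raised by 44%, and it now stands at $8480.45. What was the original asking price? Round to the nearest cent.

$9333.12

Undoing the 44% increase: $8480.45 ÷ 1.44 ≈ $5889.201389.
Undoing the 36.9% decrease: $5889.201389 ÷ 0.631 ≈ $9333.12.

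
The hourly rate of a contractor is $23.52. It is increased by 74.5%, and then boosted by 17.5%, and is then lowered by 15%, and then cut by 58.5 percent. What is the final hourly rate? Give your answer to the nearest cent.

$17.01

74.5% increase: $23.52 × 1.745 = $41.0424.
Apply the 17.5% increase: $41.0424 × 1.175 = $48.22482.
Apply the 15% decrease: $48.22482 × 0.85 = $40.991097.
After the 58.5% decrease: $40.991097 × 0.415 = $17.011305255 ≈ $17.01.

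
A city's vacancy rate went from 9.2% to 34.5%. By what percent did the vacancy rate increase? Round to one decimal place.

275.0%

The change is 34.5 − 9.2 = 25.3 percentage points.
Relative to the original 9.2%, that is 25.3 ÷ 9.2 = 275.0%.
So the vacancy rate rose by 275.0%.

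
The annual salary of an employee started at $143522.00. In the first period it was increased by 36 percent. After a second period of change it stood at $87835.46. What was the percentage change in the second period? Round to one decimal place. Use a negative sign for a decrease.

-55.0%

After the first period: $143522.00 × 1.36 = $195189.92.
Second-period multiplier: $87835.46 ÷ $195189.92 ≈ 0.45.
That is a change of -55.0%.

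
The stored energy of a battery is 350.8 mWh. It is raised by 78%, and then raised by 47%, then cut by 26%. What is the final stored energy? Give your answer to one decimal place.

679.2 mWh

Each change multiplies by a factor: 1.78 × 1.47 × 0.74 = 1.936284.
350.8 × 1.936284 = 679.2484272 ≈ 679.2.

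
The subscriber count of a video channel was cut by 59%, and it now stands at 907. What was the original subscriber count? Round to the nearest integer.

The overall multiplier applied was 0.41.
So the original subscriber count was 907 ÷ 0.41 ≈ 2212.

2212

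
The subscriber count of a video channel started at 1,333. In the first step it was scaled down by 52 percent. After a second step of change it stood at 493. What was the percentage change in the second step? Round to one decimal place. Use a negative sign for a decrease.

After the first step: 1,333 × 0.48 = 639.84.
Second-step multiplier: 493 ÷ 639.84 ≈ 0.77051.
That is a change of -22.9%.

-22.9%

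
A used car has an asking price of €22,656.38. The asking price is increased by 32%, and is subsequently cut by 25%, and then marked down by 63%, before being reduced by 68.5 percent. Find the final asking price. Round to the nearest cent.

Each change multiplies by a factor: 1.32 × 0.75 × 0.37 × 0.315 = 0.1153845.
€22,656.38 × 0.1153845 = €2614.19507811 ≈ €2,614.20.

€2,614.20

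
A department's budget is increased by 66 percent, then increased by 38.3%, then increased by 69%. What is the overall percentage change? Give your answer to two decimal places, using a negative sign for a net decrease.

A 66% increase multiplies by 1.66.
Then a 38.3% increase: 1.66 × 1.383 = 2.29578.
Then a 69% increase: 2.29578 × 1.69 = 3.8798682.
Overall factor 3.8798682, i.e. 287.99%.

287.99%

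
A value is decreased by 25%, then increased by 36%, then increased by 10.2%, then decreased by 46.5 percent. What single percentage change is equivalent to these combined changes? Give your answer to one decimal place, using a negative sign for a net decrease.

-39.9%

A 25% decrease multiplies by 0.75.
Then a 36% increase: 0.75 × 1.36 = 1.02.
Then a 10.2% increase: 1.02 × 1.102 = 1.12404.
Then a 46.5% decrease: 1.12404 × 0.535 = 0.6013614.
Overall factor 0.6013614, i.e. -39.9%.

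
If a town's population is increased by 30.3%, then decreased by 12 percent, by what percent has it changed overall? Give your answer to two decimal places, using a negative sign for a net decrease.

A 30.3% increase multiplies by 1.303.
Then a 12% decrease: 1.303 × 0.88 = 1.14664.
Overall factor 1.14664, i.e. 14.66%.

14.66%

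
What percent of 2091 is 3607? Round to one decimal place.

3607 ÷ 2091 ≈ 172.5%.

172.5%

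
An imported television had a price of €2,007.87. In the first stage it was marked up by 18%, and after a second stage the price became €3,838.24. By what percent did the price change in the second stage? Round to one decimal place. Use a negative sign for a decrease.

After the first stage: €2,007.87 × 1.18 = €2369.2866.
Second-stage multiplier: €3,838.24 ÷ €2369.2866 ≈ 1.62.
That is a change of 62.0%.

62.0%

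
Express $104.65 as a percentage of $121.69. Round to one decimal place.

$104.65 ÷ $121.69 ≈ 86.0%.

86.0%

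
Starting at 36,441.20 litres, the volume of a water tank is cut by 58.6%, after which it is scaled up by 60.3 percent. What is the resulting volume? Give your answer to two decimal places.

24,183.91 litres

Apply the 58.6% decrease: 36,441.20 × 0.414 = 15086.6568.
After the 60.3% increase: 15086.6568 × 1.603 = 24183.9108504 ≈ 24,183.91.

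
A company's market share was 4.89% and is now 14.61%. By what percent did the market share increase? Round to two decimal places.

198.77%

The change is 14.61 − 4.89 = 9.72 percentage points.
Relative to the original 4.89%, that is 9.72 ÷ 4.89 ≈ 198.77%.
So the market share rose by 198.77%.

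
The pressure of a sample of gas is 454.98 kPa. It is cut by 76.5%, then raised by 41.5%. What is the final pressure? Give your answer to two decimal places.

Apply the 76.5% decrease: 454.98 × 0.235 = 106.9203.
41.5% increase: 106.9203 × 1.415 = 151.2922245 ≈ 151.29.

151.29 kPa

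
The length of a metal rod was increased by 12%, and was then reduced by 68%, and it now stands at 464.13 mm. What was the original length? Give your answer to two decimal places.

Undoing the 68% decrease: 464.13 ÷ 0.32 = 1450.40625.
Undoing the 12% increase: 1450.40625 ÷ 1.12 ≈ 1,295.01 mm.

1,295.01 mm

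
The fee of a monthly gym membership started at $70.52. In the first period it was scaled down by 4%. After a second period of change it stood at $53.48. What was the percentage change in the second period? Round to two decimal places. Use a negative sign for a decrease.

After the first period: $70.52 × 0.96 = $67.6992.
Second-period multiplier: $53.48 ÷ $67.6992 ≈ 0.789965.
That is a change of -21.00%.

-21.00%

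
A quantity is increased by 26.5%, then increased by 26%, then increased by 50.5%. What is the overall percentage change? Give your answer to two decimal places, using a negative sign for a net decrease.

The combined multiplier is 1.265 × 1.26 × 1.505 = 2.3988195.
That corresponds to an increase of 139.88%.

139.88%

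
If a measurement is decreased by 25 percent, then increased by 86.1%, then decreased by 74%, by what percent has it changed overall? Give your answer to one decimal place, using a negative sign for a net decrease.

A 25% decrease multiplies by 0.75.
Then an 86.1% increase: 0.75 × 1.861 = 1.39575.
Then a 74% decrease: 1.39575 × 0.26 = 0.362895.
Overall factor 0.362895, i.e. -63.7%.

-63.7%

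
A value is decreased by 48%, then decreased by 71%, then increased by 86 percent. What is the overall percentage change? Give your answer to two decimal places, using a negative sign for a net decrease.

A 48% decrease multiplies by 0.52.
Then a 71% decrease: 0.52 × 0.29 = 0.1508.
Then an 86% increase: 0.1508 × 1.86 = 0.280488.
Overall factor 0.280488, i.e. -71.95%.

-71.95%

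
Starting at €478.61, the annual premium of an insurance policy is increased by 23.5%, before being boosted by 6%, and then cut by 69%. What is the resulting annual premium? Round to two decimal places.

Each change multiplies by a factor: 1.235 × 1.06 × 0.31 = 0.405821.
€478.61 × 0.405821 = €194.22998881 ≈ €194.23.

€194.23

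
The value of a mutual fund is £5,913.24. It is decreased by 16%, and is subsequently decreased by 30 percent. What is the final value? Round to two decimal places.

After the 16% decrease: £5,913.24 × 0.84 = £4967.1216.
Apply the 30% decrease: £4967.1216 × 0.7 = £3476.98512 ≈ £3,476.99.

£3,476.99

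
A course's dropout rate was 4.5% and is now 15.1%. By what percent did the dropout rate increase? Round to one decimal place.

The change is 15.1 − 4.5 = 10.6 percentage points.
Relative to the original 4.5%, that is 10.6 ÷ 4.5 ≈ 235.6%.
So the dropout rate rose by 235.6%.

235.6%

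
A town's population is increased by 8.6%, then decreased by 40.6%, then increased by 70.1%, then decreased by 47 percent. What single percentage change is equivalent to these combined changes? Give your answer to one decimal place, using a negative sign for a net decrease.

The combined multiplier is 1.086 × 0.594 × 1.701 × 0.53 = 0.58156257852.
That corresponds to a decrease of 41.8%.

-41.8%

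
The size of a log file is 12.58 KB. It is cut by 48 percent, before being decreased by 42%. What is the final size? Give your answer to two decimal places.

3.79 KB

Each change multiplies by a factor: 0.52 × 0.58 = 0.3016.
12.58 × 0.3016 = 3.794128 ≈ 3.79.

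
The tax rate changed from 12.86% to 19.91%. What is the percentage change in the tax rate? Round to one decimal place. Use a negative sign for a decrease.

54.8%

The change is 19.91 − 12.86 = 7.05 percentage points.
Relative to the original 12.86%, that is 7.05 ÷ 12.86 ≈ 54.8%.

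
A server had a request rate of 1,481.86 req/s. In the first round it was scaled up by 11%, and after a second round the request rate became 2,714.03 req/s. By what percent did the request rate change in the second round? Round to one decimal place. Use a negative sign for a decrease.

After the first round: 1,481.86 × 1.11 = 1644.8646.
Second-round multiplier: 2,714.03 ÷ 1644.8646 ≈ 1.65.
That is a change of 65.0%.

65.0%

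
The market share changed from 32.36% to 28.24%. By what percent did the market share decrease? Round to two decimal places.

The change is 28.24 − 32.36 = -4.12 percentage points.
Relative to the original 32.36%, that is -4.12 ÷ 32.36 ≈ -12.73%.
So the market share fell by 12.73%.

12.73%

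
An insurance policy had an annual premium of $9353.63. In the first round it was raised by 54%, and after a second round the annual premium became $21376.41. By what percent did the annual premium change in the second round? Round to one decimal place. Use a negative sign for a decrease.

After the first round: $9353.63 × 1.54 = $14404.5902.
Second-round multiplier: $21376.41 ÷ $14404.5902 ≈ 1.484.
That is a change of 48.4%.

48.4%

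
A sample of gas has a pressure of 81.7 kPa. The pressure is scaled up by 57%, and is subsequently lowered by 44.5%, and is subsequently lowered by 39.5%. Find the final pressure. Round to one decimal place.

43.1 kPa

57% increase: 81.7 × 1.57 = 128.269.
After the 44.5% decrease: 128.269 × 0.555 = 71.189295.
Apply the 39.5% decrease: 71.189295 × 0.605 = 43.069523475 ≈ 43.1.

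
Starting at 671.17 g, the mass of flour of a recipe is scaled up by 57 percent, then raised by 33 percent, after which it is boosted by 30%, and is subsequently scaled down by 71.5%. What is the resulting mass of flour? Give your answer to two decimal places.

519.24 g

Each change multiplies by a factor: 1.57 × 1.33 × 1.3 × 0.285 = 0.77364105.
671.17 × 0.77364105 = 519.2446635285 ≈ 519.24.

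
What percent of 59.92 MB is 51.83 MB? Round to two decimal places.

51.83 MB ÷ 59.92 MB ≈ 86.50%.

86.50%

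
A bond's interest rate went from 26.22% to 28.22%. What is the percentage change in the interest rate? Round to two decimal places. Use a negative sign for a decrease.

7.63%

The change is 28.22 − 26.22 = 2.00 percentage points.
Relative to the original 26.22%, that is 2.00 ÷ 26.22 ≈ 7.63%.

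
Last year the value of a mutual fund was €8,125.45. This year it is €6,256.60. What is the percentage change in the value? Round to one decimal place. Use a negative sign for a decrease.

Change: €6,256.60 − €8,125.45 = -€1,868.85.
Relative to the original: -€1,868.85 ÷ €8,125.45 ≈ -23.0%.

-23.0%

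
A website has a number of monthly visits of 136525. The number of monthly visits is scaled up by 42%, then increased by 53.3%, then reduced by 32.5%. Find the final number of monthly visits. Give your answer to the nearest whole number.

200607

Apply the 42% increase: 136525 × 1.42 = 193865.5.
53.3% increase: 193865.5 × 1.533 = 297195.8115.
After the 32.5% decrease: 297195.8115 × 0.675 = 200607.1727625 ≈ 200607.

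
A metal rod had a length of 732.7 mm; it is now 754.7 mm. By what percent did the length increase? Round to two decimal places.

Change: 754.7 − 732.7 = 22.0.
Relative to the original: 22.0 ÷ 732.7 ≈ 3.00%.
So the length increased by 3.00%.

3.00%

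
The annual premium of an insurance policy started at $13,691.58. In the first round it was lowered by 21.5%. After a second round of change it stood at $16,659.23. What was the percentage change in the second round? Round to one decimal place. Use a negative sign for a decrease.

After the first round: $13,691.58 × 0.785 = $10747.8903.
Second-round multiplier: $16,659.23 ÷ $10747.8903 ≈ 1.55.
That is a change of 55.0%.

55.0%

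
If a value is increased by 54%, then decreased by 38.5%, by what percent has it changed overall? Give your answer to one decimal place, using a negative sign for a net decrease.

A 54% increase multiplies by 1.54.
Then a 38.5% decrease: 1.54 × 0.615 = 0.9471.
Overall factor 0.9471, i.e. -5.3%.

-5.3%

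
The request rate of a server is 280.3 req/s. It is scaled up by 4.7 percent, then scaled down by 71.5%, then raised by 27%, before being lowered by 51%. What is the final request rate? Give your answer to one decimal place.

52.0 req/s

Each change multiplies by a factor: 1.047 × 0.285 × 1.27 × 0.49 = 0.1856912085.
280.3 × 0.1856912085 = 52.04924574255 ≈ 52.0.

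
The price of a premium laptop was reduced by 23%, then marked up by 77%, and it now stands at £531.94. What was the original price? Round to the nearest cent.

Undoing the 77% increase: £531.94 ÷ 1.77 ≈ £300.531073.
Undoing the 23% decrease: £300.531073 ÷ 0.77 ≈ £390.30.

£390.30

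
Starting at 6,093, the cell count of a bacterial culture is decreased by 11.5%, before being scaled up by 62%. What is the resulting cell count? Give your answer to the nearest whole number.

After the 11.5% decrease: 6,093 × 0.885 = 5392.305.
Apply the 62% increase: 5392.305 × 1.62 = 8735.5341 ≈ 8,736.

8,736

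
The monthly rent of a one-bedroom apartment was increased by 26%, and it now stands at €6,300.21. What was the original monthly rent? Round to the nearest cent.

The overall multiplier applied was 1.26.
So the original monthly rent was €6,300.21 ÷ 1.26 ≈ €5,000.17.

€5,000.17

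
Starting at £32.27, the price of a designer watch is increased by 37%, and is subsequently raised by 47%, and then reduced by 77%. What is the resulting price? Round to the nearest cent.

£14.95

Apply the 37% increase: £32.27 × 1.37 = £44.2099.
After the 47% increase: £44.2099 × 1.47 = £64.988553.
Apply the 77% decrease: £64.988553 × 0.23 = £14.94736719 ≈ £14.95.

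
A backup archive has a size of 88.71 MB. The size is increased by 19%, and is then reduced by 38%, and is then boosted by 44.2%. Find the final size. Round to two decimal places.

Apply the 19% increase: 88.71 × 1.19 = 105.5649.
After the 38% decrease: 105.5649 × 0.62 = 65.450238.
Apply the 44.2% increase: 65.450238 × 1.442 = 94.379243196 ≈ 94.38.

94.38 MB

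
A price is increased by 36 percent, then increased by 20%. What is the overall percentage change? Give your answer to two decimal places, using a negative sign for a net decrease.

63.20%

The combined multiplier is 1.36 × 1.2 = 1.632.
That corresponds to an increase of 63.20%.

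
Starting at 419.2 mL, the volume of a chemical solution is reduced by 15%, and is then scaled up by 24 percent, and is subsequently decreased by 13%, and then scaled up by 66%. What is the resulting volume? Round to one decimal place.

Each change multiplies by a factor: 0.85 × 1.24 × 0.87 × 1.66 = 1.5221868.
419.2 × 1.5221868 = 638.10070656 ≈ 638.1.

638.1 mL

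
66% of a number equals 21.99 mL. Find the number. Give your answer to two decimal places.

21.99 mL ÷ 0.66 ≈ 33.32 mL.

33.32 mL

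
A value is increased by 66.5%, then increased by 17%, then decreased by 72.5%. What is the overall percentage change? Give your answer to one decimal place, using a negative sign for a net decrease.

-46.4%

The combined multiplier is 1.665 × 1.17 × 0.275 = 0.53571375.
That corresponds to a decrease of 46.4%.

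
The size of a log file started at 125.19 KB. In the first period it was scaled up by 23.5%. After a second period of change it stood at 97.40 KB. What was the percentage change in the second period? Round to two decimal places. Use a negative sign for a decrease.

-37.00%

After the first period: 125.19 × 1.235 = 154.60965.
Second-period multiplier: 97.40 ÷ 154.60965 ≈ 0.629974.
That is a change of -37.00%.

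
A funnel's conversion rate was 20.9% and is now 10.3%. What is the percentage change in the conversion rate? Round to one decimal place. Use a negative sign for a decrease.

The change is 10.3 − 20.9 = -10.6 percentage points.
Relative to the original 20.9%, that is -10.6 ÷ 20.9 ≈ -50.7%.

-50.7%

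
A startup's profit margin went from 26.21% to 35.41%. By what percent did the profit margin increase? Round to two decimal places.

35.10%

The change is 35.41 − 26.21 = 9.20 percentage points.
Relative to the original 26.21%, that is 9.20 ÷ 26.21 ≈ 35.10%.
So the profit margin rose by 35.10%.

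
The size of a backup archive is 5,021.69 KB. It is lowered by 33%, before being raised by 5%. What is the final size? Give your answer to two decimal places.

Each change multiplies by a factor: 0.67 × 1.05 = 0.7035.
5,021.69 × 0.7035 = 3532.758915 ≈ 3,532.76.

3,532.76 KB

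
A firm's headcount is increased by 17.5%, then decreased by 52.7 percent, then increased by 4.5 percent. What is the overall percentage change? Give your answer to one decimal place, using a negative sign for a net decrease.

-41.9%

The combined multiplier is 1.175 × 0.473 × 1.045 = 0.580784875.
That corresponds to a decrease of 41.9%.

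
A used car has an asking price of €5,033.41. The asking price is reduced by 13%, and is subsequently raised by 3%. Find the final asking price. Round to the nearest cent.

€4,510.44

After the 13% decrease: €5,033.41 × 0.87 = €4379.0667.
Apply the 3% increase: €4379.0667 × 1.03 = €4510.438701 ≈ €4,510.44.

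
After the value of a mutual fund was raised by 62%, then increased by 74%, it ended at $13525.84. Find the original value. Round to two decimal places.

The overall multiplier applied was 1.62 × 1.74 = 2.8188.
So the original value was $13525.84 ÷ 2.8188 ≈ $4798.44.

$4798.44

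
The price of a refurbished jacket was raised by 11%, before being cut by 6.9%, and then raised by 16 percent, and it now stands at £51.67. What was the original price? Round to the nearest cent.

The overall multiplier applied was 1.11 × 0.931 × 1.16 = 1.1987556.
So the original price was £51.67 ÷ 1.1987556 ≈ £43.10.

£43.10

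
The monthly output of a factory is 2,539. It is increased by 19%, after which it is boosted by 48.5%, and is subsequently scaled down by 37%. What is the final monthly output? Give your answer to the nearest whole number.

Each change multiplies by a factor: 1.19 × 1.485 × 0.63 = 1.1133045.
2,539 × 1.1133045 = 2826.6801255 ≈ 2,827.

2,827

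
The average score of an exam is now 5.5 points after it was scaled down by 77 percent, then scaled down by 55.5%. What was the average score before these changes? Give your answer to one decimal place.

53.7 points

The overall multiplier applied was 0.23 × 0.445 = 0.10235.
So the original average score was 5.5 ÷ 0.10235 ≈ 53.7 points.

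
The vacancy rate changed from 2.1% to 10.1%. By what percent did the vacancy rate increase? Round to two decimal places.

The change is 10.1 − 2.1 = 8.0 percentage points.
Relative to the original 2.1%, that is 8.0 ÷ 2.1 ≈ 380.95%.
So the vacancy rate rose by 380.95%.

380.95%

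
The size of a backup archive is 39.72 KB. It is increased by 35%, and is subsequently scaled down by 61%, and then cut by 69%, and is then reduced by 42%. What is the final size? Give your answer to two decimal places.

3.76 KB

Each change multiplies by a factor: 1.35 × 0.39 × 0.31 × 0.58 = 0.0946647.
39.72 × 0.0946647 = 3.760081884 ≈ 3.76.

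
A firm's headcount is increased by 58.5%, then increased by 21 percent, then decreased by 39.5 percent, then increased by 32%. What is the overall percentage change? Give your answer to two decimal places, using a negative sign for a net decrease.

53.16%

The combined multiplier is 1.585 × 1.21 × 0.605 × 1.32 = 1.53159501.
That corresponds to an increase of 53.16%.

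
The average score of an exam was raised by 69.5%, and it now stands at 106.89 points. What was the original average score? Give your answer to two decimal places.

63.06 points

The overall multiplier applied was 1.695.
So the original average score was 106.89 ÷ 1.695 ≈ 63.06 points.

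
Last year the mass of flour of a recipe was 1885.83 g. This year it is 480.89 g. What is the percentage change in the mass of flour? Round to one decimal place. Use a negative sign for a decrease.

-74.5%

Change: 480.89 − 1885.83 = -1404.94.
Relative to the original: -1404.94 ÷ 1885.83 ≈ -74.5%.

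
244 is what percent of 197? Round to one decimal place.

244 ÷ 197 ≈ 123.9%.

123.9%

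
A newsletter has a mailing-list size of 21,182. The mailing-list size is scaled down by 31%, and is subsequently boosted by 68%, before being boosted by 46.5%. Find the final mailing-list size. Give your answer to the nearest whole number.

31% decrease: 21,182 × 0.69 = 14615.58.
After the 68% increase: 14615.58 × 1.68 = 24554.1744.
After the 46.5% increase: 24554.1744 × 1.465 = 35971.865496 ≈ 35,972.

35,972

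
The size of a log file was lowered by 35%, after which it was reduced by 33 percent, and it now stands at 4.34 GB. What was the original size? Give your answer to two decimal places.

9.97 GB

Undoing the 33% decrease: 4.34 ÷ 0.67 ≈ 6.477612.
Undoing the 35% decrease: 6.477612 ÷ 0.65 ≈ 9.97 GB.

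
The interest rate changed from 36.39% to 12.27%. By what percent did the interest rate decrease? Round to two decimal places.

The change is 12.27 − 36.39 = -24.12 percentage points.
Relative to the original 36.39%, that is -24.12 ÷ 36.39 ≈ -66.28%.
So the interest rate fell by 66.28%.

66.28%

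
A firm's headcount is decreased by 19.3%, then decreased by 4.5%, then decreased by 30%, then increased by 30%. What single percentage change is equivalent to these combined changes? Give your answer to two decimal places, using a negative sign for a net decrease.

The combined multiplier is 0.807 × 0.955 × 0.7 × 1.3 = 0.70132335.
That corresponds to a decrease of 29.87%.

-29.87%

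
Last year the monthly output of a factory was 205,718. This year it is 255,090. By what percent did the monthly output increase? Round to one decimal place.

Change: 255,090 − 205,718 = 49,372.
Relative to the original: 49,372 ÷ 205,718 ≈ 24.0%.
So the monthly output increased by 24.0%.

24.0%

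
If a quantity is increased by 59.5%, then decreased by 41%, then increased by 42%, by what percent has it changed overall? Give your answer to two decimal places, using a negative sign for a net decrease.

33.63%

The combined multiplier is 1.595 × 0.59 × 1.42 = 1.336291.
That corresponds to an increase of 33.63%.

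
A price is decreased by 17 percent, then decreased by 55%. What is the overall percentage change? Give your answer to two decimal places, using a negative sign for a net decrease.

-62.65%

A 17% decrease multiplies by 0.83.
Then a 55% decrease: 0.83 × 0.45 = 0.3735.
Overall factor 0.3735, i.e. -62.65%.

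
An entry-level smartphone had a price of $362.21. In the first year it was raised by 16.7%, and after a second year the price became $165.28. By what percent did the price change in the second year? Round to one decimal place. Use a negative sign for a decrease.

-60.9%

After the first year: $362.21 × 1.167 = $422.69907.
Second-year multiplier: $165.28 ÷ $422.69907 ≈ 0.39101.
That is a change of -60.9%.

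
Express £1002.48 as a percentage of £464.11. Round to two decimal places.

216.00%

£1002.48 ÷ £464.11 ≈ 216.00%.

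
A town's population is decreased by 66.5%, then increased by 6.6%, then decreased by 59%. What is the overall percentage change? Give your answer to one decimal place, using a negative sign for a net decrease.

A 66.5% decrease multiplies by 0.335.
Then a 6.6% increase: 0.335 × 1.066 = 0.35711.
Then a 59% decrease: 0.35711 × 0.41 = 0.1464151.
Overall factor 0.1464151, i.e. -85.4%.

-85.4%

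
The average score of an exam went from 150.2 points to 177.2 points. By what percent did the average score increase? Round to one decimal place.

Change: 177.2 − 150.2 = 27.0.
Relative to the original: 27.0 ÷ 150.2 ≈ 18.0%.
So the average score increased by 18.0%.

18.0%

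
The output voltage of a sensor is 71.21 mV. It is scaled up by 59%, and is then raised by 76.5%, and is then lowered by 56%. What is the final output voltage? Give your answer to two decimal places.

87.93 mV

After the 59% increase: 71.21 × 1.59 = 113.2239.
After the 76.5% increase: 113.2239 × 1.765 = 199.8401835.
Apply the 56% decrease: 199.8401835 × 0.44 = 87.92968074 ≈ 87.93.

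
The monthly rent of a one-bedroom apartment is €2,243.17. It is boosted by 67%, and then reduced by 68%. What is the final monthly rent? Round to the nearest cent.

€1,198.75

67% increase: €2,243.17 × 1.67 = €3746.0939.
68% decrease: €3746.0939 × 0.32 = €1198.750048 ≈ €1,198.75.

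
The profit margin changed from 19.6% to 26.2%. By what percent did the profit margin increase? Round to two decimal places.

33.67%

The change is 26.2 − 19.6 = 6.6 percentage points.
Relative to the original 19.6%, that is 6.6 ÷ 19.6 ≈ 33.67%.
So the profit margin rose by 33.67%.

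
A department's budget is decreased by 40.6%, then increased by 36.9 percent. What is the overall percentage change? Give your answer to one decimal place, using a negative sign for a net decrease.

-18.7%

The combined multiplier is 0.594 × 1.369 = 0.813186.
That corresponds to a decrease of 18.7%.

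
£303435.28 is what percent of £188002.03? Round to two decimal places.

£303435.28 ÷ £188002.03 ≈ 161.40%.

161.40%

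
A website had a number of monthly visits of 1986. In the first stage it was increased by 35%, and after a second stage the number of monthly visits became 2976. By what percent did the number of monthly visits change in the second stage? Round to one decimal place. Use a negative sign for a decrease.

After the first stage: 1986 × 1.35 = 2681.1.
Second-stage multiplier: 2976 ÷ 2681.1 ≈ 1.10999.
That is a change of 11.0%.

11.0%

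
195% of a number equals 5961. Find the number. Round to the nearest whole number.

5961 ÷ 1.95 ≈ 3057.

3057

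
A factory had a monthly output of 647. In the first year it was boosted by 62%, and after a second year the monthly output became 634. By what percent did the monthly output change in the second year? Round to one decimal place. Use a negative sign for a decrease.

After the first year: 647 × 1.62 = 1048.14.
Second-year multiplier: 634 ÷ 1048.14 ≈ 0.60488.
That is a change of -39.5%.

-39.5%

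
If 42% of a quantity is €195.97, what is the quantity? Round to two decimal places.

€466.60

€195.97 ÷ 0.42 ≈ €466.60.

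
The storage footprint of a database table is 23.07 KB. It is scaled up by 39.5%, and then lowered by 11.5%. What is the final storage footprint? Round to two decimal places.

Each change multiplies by a factor: 1.395 × 0.885 = 1.234575.
23.07 × 1.234575 = 28.48164525 ≈ 28.48.

28.48 KB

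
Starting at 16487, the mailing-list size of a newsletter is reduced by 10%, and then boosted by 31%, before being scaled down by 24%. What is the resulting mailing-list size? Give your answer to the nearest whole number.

Each change multiplies by a factor: 0.9 × 1.31 × 0.76 = 0.89604.
16487 × 0.89604 = 14773.01148 ≈ 14773.

14773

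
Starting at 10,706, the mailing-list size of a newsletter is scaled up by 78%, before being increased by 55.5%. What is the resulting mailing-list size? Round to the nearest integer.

29,633

Each change multiplies by a factor: 1.78 × 1.555 = 2.7679.
10,706 × 2.7679 = 29633.1374 ≈ 29,633.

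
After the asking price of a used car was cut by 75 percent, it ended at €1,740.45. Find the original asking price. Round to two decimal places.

The overall multiplier applied was 0.25.
So the original asking price was €1,740.45 ÷ 0.25 = €6,961.80.

€6,961.80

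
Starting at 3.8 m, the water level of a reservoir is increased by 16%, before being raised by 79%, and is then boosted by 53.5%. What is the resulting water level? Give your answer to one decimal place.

12.1 m

Each change multiplies by a factor: 1.16 × 1.79 × 1.535 = 3.187274.
3.8 × 3.187274 = 12.1116412 ≈ 12.1.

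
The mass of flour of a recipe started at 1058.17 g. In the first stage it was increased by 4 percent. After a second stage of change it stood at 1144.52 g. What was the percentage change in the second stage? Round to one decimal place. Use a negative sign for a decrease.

After the first stage: 1058.17 × 1.04 = 1100.4968.
Second-stage multiplier: 1144.52 ÷ 1100.4968 ≈ 1.04.
That is a change of 4.0%.

4.0%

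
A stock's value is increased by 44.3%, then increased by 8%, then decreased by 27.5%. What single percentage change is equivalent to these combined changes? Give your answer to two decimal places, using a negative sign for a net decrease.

A 44.3% increase multiplies by 1.443.
Then an 8% increase: 1.443 × 1.08 = 1.55844.
Then a 27.5% decrease: 1.55844 × 0.725 = 1.129869.
Overall factor 1.129869, i.e. 12.99%.

12.99%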